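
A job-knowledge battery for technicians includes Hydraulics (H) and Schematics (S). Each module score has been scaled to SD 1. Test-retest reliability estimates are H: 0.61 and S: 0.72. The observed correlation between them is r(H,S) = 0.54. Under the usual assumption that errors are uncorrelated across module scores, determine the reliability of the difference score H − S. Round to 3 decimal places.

Var(H−S) = 1 + 1 − 2·0.54 = 2 − 1.08 = 0.92.
With uncorrelated errors the cross-covariances are all true-score covariance, so they carry over unchanged; only the diagonal terms shrink to ρᵢσᵢ².
True-score variance = [0.61 + 0.72] − 1.08 = 1.33 − 1.08 = 0.25.
Reliability = 0.25 / 0.92 = 0.272.

0.272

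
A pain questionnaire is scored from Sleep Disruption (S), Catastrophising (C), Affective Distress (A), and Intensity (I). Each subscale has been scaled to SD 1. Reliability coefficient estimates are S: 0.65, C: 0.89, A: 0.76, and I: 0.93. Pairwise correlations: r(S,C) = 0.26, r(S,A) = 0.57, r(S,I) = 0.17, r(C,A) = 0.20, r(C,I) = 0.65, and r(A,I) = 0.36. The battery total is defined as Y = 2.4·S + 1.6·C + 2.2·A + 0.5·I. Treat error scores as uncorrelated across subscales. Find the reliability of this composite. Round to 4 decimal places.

0.8613

Var(Y) = 2.4² + 1.6² + 2.2² + 0.5² + 2·[3.84·0.26 + 5.28·0.57 + 1.2·0.17 + 3.52·0.20 + 0.8·0.65 + 1.1·0.36] = 13.41 + 11.664 = 25.074.
With uncorrelated errors the cross-covariances are all true-score covariance, so they carry over unchanged; only the diagonal terms shrink to ρᵢσᵢ².
True-score variance = [2.4²·0.65 + 1.6²·0.89 + 2.2²·0.76 + 0.5²·0.93] + 11.664 = 9.9333 + 11.664 = 21.5973.
Reliability = 21.5973 / 25.074 = 0.8613.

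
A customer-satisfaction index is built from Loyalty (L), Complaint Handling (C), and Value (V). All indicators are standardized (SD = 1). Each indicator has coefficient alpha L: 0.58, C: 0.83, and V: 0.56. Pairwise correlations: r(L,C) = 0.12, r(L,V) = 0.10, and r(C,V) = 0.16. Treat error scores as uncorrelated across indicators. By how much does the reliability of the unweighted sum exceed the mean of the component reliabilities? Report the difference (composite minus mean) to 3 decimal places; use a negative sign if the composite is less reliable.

0.069

Var(sum) = 3 + 0.76 = 3.76; true-score variance = 1.97 + 0.76 = 2.73; composite reliability = 0.7261.
Mean component reliability = 0.6567.
Difference = 0.7261 − 0.6567 = 0.069.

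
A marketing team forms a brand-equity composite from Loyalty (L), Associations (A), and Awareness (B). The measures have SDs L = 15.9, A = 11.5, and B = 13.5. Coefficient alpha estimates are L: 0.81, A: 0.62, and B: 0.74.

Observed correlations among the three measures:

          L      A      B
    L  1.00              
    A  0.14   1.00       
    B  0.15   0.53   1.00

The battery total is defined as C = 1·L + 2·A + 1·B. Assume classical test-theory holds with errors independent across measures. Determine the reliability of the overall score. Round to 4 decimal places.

Var(C) = 15.9² + 2²·11.5² + 13.5² + 2·[2·15.9·11.5·0.14 + 15.9·13.5·0.15 + 2·11.5·13.5·0.53] = 964.06 + 495.921 = 1459.98.
Because errors are independent across components, Cov(Tᵢ,Tⱼ) = Cov(Xᵢ,Xⱼ); the off-diagonal part of the true-score variance is the same as above.
True-score variance = [15.9²·0.81 + 2²·11.5²·0.62 + 13.5²·0.74] + 495.921 = 667.621 + 495.921 = 1163.54.
Reliability = 1163.54 / 1459.98 = 0.7970.

0.7970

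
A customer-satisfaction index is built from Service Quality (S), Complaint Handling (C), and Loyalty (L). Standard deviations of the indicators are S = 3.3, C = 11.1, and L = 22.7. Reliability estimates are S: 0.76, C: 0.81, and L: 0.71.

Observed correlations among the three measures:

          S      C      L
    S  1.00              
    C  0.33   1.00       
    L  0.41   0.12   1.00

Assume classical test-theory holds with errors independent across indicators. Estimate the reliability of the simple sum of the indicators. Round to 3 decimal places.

0.779

Var(S+C+L) = 3.3² + 11.1² + 22.7² + 2·[3.3·11.1·0.33 + 3.3·22.7·0.41 + 11.1·22.7·0.12] = 649.39 + 146.075 = 795.465.
Under uncorrelated errors the observed covariances equal the true-score covariances, so only the own-variance terms attenuate.
True-score variance = [3.3²·0.76 + 11.1²·0.81 + 22.7²·0.71] + 146.075 = 473.932 + 146.075 = 620.007.
Reliability = 620.007 / 795.465 = 0.779.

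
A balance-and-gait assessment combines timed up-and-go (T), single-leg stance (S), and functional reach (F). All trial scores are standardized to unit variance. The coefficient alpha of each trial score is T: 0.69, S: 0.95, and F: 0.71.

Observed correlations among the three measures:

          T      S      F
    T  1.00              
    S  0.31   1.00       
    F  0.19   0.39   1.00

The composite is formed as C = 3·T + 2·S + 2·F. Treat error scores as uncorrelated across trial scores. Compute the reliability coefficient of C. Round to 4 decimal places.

Var(C) = 3² + 2² + 2² + 2·[6·0.31 + 6·0.19 + 4·0.39] = 17 + 9.12 = 26.12.
Because errors are independent across components, Cov(Tᵢ,Tⱼ) = Cov(Xᵢ,Xⱼ); the off-diagonal part of the true-score variance is the same as above.
True-score variance = [3²·0.69 + 2²·0.95 + 2²·0.71] + 9.12 = 12.85 + 9.12 = 21.97.
Reliability = 21.97 / 26.12 = 0.8411.

0.8411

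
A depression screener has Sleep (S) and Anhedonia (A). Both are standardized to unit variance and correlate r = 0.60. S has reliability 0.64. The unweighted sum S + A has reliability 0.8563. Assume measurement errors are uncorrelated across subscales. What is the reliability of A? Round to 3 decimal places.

0.900

Var(S+A) = 2 + 2·0.60 = 3.200.
True-score variance = ρ_S + ρ_A + 2·0.60, so 0.8563 = (0.64 + ρ_A + 1.20) / 3.200.
ρ_A = 0.8563·3.200 − 0.64 − 1.20 = 0.900.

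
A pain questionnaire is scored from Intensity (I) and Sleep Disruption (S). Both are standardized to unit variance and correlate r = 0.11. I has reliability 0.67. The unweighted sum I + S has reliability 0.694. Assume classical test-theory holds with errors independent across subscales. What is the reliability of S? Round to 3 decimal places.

0.651

Var(I+S) = 2 + 2·0.11 = 2.220.
True-score variance = ρ_I + ρ_S + 2·0.11, so 0.694 = (0.67 + ρ_S + 0.22) / 2.220.
ρ_S = 0.694·2.220 − 0.67 − 0.22 = 0.651.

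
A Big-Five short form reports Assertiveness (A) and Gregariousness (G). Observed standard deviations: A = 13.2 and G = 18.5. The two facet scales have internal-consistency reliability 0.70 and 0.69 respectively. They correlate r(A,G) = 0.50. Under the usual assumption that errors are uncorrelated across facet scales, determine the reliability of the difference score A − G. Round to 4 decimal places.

0.4184

Var(A−G) = 13.2² + 18.5² − 2·13.2·18.5·0.50 = 516.49 − 244.2 = 272.29.
Because errors are independent across components, Cov(Tᵢ,Tⱼ) = Cov(Xᵢ,Xⱼ); the off-diagonal part of the true-score variance is the same as above.
True-score variance = [13.2²·0.70 + 18.5²·0.69] − 244.2 = 358.12 − 244.2 = 113.92.
Reliability = 113.92 / 272.29 = 0.4184.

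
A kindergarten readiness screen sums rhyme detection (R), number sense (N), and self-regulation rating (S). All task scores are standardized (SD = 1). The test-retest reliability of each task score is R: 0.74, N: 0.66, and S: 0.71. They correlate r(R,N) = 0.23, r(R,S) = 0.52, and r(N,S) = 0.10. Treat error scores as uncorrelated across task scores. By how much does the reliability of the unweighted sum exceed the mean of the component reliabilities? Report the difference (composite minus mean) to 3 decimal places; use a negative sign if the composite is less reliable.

0.107

Var(sum) = 3 + 1.7 = 4.7; true-score variance = 2.11 + 1.7 = 3.81; composite reliability = 0.8106.
Mean component reliability = 0.7033.
Difference = 0.8106 − 0.7033 = 0.107.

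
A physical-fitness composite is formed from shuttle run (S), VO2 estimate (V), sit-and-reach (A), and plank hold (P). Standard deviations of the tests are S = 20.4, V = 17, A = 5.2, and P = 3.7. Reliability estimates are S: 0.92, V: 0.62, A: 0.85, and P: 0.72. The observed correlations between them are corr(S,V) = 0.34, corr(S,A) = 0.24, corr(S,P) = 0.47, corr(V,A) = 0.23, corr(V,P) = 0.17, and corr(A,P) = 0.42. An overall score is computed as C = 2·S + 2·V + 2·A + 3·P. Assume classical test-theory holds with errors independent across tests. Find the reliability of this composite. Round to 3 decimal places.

0.876

Var(C) = 2²·20.4² + 2²·17² + 2²·5.2² + 3²·3.7² + 2·[4·20.4·17·0.34 + 4·20.4·5.2·0.24 + 6·20.4·3.7·0.47 + 4·17·5.2·0.23 + 6·17·3.7·0.17 + 6·5.2·3.7·0.42] = 3052.01 + 1960.62 = 5012.63.
With uncorrelated errors the cross-covariances are all true-score covariance, so they carry over unchanged; only the diagonal terms shrink to ρᵢσᵢ².
True-score variance = [2²·20.4²·0.92 + 2²·17²·0.62 + 2²·5.2²·0.85 + 3²·3.7²·0.72] + 1960.62 = 2428.84 + 1960.62 = 4389.45.
Reliability = 4389.45 / 5012.63 = 0.876.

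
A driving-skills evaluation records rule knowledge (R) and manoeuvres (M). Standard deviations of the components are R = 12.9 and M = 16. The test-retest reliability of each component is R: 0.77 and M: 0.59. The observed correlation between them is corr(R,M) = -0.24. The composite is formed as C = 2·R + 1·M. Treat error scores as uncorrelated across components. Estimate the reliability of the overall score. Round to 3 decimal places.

0.643

Var(C) = 2²·12.9² + 16² + 2·[2·12.9·16·(-0.24)] = 921.64 − 198.144 = 723.496.
Because errors are independent across components, Cov(Tᵢ,Tⱼ) = Cov(Xᵢ,Xⱼ); the off-diagonal part of the true-score variance is the same as above.
True-score variance = [2²·12.9²·0.77 + 16²·0.59] − 198.144 = 663.583 − 198.144 = 465.439.
Reliability = 465.439 / 723.496 = 0.643.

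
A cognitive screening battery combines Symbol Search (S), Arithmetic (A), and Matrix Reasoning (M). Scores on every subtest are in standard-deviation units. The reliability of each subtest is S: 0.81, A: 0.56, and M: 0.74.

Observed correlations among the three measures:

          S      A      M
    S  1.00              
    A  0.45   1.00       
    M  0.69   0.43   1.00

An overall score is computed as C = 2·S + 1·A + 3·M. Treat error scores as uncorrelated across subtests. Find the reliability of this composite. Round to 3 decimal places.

0.867

Var(C) = 2² + 1 + 3² + 2·[2·0.45 + 6·0.69 + 3·0.43] = 14 + 12.66 = 26.66.
Under uncorrelated errors the observed covariances equal the true-score covariances, so only the own-variance terms attenuate.
True-score variance = [2²·0.81 + 0.56 + 3²·0.74] + 12.66 = 10.46 + 12.66 = 23.12.
Reliability = 23.12 / 26.66 = 0.867.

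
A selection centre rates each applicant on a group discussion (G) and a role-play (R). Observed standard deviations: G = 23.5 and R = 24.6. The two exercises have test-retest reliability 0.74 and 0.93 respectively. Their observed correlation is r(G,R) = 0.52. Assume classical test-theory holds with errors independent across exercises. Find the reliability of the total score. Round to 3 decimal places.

0.894

Var(G+R) = 23.5² + 24.6² + 2·[23.5·24.6·0.52] = 1157.41 + 601.224 = 1758.63.
Under uncorrelated errors the observed covariances equal the true-score covariances, so only the own-variance terms attenuate.
True-score variance = [23.5²·0.74 + 24.6²·0.93] + 601.224 = 971.464 + 601.224 = 1572.69.
Reliability = 1572.69 / 1758.63 = 0.894.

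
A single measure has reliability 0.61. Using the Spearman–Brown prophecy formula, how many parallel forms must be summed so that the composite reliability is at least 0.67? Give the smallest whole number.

k ≥ ρ*(1−ρ₁)/(ρ₁(1−ρ*)) = 0.67·0.39 / (0.61·0.33) = 1.298.
Smallest integer k = 2.

2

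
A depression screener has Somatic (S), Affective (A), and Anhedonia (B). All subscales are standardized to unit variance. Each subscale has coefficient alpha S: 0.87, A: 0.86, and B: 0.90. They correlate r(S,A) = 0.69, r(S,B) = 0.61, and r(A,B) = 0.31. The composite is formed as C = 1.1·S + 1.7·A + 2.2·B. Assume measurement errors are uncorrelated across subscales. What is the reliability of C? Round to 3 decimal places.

0.938

Var(C) = 1.1² + 1.7² + 2.2² + 2·[1.87·0.69 + 2.42·0.61 + 3.74·0.31] = 8.94 + 7.8518 = 16.7918.
With uncorrelated errors the cross-covariances are all true-score covariance, so they carry over unchanged; only the diagonal terms shrink to ρᵢσᵢ².
True-score variance = [1.1²·0.87 + 1.7²·0.86 + 2.2²·0.90] + 7.8518 = 7.8941 + 7.8518 = 15.7459.
Reliability = 15.7459 / 16.7918 = 0.938.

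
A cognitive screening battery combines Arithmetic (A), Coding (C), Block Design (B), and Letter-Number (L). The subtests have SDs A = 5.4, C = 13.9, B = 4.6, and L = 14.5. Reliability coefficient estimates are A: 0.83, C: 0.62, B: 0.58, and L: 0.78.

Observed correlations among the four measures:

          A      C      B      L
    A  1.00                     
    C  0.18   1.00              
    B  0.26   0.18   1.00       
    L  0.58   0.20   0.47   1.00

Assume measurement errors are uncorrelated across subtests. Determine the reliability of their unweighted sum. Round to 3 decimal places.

Var(A+C+B+L) = 5.4² + 13.9² + 4.6² + 14.5² + 2·[5.4·13.9·0.18 + 5.4·4.6·0.26 + 5.4·14.5·0.58 + 13.9·4.6·0.18 + 13.9·14.5·0.20 + 4.6·14.5·0.47] = 453.78 + 297.103 = 750.883.
With uncorrelated errors the cross-covariances are all true-score covariance, so they carry over unchanged; only the diagonal terms shrink to ρᵢσᵢ².
True-score variance = [5.4²·0.83 + 13.9²·0.62 + 4.6²·0.58 + 14.5²·0.78] + 297.103 = 320.261 + 297.103 = 617.364.
Reliability = 617.364 / 750.883 = 0.822.

0.822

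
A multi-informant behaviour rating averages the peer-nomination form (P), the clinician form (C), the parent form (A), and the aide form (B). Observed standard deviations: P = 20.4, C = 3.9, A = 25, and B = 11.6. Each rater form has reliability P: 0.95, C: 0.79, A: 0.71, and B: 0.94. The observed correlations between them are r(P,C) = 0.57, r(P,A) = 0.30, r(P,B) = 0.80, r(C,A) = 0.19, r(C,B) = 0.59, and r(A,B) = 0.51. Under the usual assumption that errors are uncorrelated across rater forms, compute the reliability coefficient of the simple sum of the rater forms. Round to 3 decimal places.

0.909

Var(P+C+A+B) = 20.4² + 3.9² + 25² + 11.6² + 2·[20.4·3.9·0.57 + 20.4·25·0.30 + 20.4·11.6·0.80 + 3.9·25·0.19 + 3.9·11.6·0.59 + 25·11.6·0.51] = 1190.93 + 1161.56 = 2352.49.
Under uncorrelated errors the observed covariances equal the true-score covariances, so only the own-variance terms attenuate.
True-score variance = [20.4²·0.95 + 3.9²·0.79 + 25²·0.71 + 11.6²·0.94] + 1161.56 = 977.604 + 1161.56 = 2139.16.
Reliability = 2139.16 / 2352.49 = 0.909.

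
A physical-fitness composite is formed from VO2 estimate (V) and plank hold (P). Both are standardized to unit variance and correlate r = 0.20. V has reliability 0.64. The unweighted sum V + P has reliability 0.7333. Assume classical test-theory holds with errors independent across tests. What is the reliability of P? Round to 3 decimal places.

Var(V+P) = 2 + 2·0.20 = 2.400.
True-score variance = ρ_V + ρ_P + 2·0.20, so 0.7333 = (0.64 + ρ_P + 0.40) / 2.400.
ρ_P = 0.7333·2.400 − 0.64 − 0.40 = 0.720.

0.720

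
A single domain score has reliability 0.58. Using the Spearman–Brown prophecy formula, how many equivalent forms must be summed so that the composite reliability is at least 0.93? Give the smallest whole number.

10

k ≥ ρ*(1−ρ₁)/(ρ₁(1−ρ*)) = 0.93·0.42 / (0.58·0.07) = 9.621.
Smallest integer k = 10.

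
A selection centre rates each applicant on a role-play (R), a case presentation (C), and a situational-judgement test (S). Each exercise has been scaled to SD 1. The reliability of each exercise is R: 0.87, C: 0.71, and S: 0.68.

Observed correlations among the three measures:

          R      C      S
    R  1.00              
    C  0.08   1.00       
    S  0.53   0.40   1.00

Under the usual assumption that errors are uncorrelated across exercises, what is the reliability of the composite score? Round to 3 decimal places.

0.853

Var(R+C+S) = 3 + 2·[0.08 + 0.53 + 0.40] = 3 + 2.02 = 5.02.
With uncorrelated errors the cross-covariances are all true-score covariance, so they carry over unchanged; only the diagonal terms shrink to ρᵢσᵢ².
True-score variance = [0.87 + 0.71 + 0.68] + 2.02 = 2.26 + 2.02 = 4.28.
Reliability = 4.28 / 5.02 = 0.853.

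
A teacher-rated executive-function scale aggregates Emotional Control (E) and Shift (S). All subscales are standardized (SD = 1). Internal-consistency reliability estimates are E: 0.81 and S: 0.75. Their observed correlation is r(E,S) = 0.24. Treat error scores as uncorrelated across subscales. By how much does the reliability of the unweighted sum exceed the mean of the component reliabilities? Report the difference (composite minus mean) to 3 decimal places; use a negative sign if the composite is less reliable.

Var(sum) = 2 + 0.48 = 2.48; true-score variance = 1.56 + 0.48 = 2.04; composite reliability = 0.8226.
Mean component reliability = 0.7800.
Difference = 0.8226 − 0.7800 = 0.043.

0.043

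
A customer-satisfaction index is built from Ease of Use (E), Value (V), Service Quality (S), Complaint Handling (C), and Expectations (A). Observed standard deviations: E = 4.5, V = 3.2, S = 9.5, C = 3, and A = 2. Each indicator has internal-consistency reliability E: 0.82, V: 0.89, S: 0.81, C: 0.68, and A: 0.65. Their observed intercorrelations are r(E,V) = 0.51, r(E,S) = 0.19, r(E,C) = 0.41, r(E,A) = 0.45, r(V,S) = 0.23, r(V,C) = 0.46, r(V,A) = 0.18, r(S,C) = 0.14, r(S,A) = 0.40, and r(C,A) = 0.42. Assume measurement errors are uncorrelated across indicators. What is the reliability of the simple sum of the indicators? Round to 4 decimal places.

Var(E+V+S+C+A) = 4.5² + 3.2² + 9.5² + 3² + 2² + 2·[4.5·3.2·0.51 + 4.5·9.5·0.19 + 4.5·3·0.41 + 4.5·2·0.45 + 3.2·9.5·0.23 + 3.2·3·0.46 + 3.2·2·0.18 + 9.5·3·0.14 + 9.5·2·0.40 + 3·2·0.42] = 133.74 + 103.443 = 237.183.
Under uncorrelated errors the observed covariances equal the true-score covariances, so only the own-variance terms attenuate.
True-score variance = [4.5²·0.82 + 3.2²·0.89 + 9.5²·0.81 + 3²·0.68 + 2²·0.65] + 103.443 = 107.541 + 103.443 = 210.984.
Reliability = 210.984 / 237.183 = 0.8895.

0.8895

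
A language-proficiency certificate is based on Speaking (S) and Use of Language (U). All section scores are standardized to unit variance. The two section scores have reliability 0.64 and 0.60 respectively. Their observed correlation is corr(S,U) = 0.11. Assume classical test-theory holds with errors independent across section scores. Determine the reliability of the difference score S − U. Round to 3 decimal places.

0.573

Var(S−U) = 1 + 1 − 2·0.11 = 2 − 0.22 = 1.78.
With uncorrelated errors the cross-covariances are all true-score covariance, so they carry over unchanged; only the diagonal terms shrink to ρᵢσᵢ².
True-score variance = [0.64 + 0.60] − 0.22 = 1.24 − 0.22 = 1.02.
Reliability = 1.02 / 1.78 = 0.573.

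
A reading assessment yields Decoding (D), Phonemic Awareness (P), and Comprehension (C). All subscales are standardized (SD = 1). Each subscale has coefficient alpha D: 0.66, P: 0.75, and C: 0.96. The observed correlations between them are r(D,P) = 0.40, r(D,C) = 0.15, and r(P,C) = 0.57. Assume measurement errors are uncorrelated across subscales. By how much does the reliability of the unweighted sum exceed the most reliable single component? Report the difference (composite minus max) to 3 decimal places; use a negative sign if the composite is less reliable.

Var(sum) = 3 + 2.24 = 5.24; true-score variance = 2.37 + 2.24 = 4.61; composite reliability = 0.8798.
Max component reliability = 0.9600.
Difference = 0.8798 − 0.9600 = -0.080.

-0.080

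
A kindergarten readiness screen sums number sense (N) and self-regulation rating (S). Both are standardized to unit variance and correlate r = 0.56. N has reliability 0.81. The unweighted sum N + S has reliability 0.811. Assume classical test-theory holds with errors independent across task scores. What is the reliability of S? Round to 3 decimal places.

0.600

Var(N+S) = 2 + 2·0.56 = 3.120.
True-score variance = ρ_N + ρ_S + 2·0.56, so 0.811 = (0.81 + ρ_S + 1.12) / 3.120.
ρ_S = 0.811·3.120 − 0.81 − 1.12 = 0.600.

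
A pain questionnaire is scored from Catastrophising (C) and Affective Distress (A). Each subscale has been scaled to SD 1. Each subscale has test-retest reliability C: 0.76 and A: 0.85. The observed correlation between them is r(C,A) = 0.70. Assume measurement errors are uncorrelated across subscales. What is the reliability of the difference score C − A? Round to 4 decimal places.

Var(C−A) = 1 + 1 − 2·0.70 = 2 − 1.4 = 0.6.
Because errors are independent across components, Cov(Tᵢ,Tⱼ) = Cov(Xᵢ,Xⱼ); the off-diagonal part of the true-score variance is the same as above.
True-score variance = [0.76 + 0.85] − 1.4 = 1.61 − 1.4 = 0.21.
Reliability = 0.21 / 0.6 = 0.3500.

0.3500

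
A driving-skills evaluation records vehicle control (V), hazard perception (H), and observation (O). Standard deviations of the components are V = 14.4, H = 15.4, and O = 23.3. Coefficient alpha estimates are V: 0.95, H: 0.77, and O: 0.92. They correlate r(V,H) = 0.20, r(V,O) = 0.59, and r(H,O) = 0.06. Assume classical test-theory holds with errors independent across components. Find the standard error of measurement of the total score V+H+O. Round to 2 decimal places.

10.41

Var(total) = 987.41 + 527.676 = 1515.09.
True-score variance = 879.064 + 527.676 = 1406.74, so reliability = 0.9285.
Error variance = 1515.09 − 1406.74 = 108.346; SEM = √108.346 = 10.41.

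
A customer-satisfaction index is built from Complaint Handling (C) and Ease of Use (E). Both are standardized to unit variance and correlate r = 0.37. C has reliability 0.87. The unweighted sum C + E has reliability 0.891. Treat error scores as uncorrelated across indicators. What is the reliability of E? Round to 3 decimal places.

Var(C+E) = 2 + 2·0.37 = 2.740.
True-score variance = ρ_C + ρ_E + 2·0.37, so 0.891 = (0.87 + ρ_E + 0.74) / 2.740.
ρ_E = 0.891·2.740 − 0.87 − 0.74 = 0.831.

0.831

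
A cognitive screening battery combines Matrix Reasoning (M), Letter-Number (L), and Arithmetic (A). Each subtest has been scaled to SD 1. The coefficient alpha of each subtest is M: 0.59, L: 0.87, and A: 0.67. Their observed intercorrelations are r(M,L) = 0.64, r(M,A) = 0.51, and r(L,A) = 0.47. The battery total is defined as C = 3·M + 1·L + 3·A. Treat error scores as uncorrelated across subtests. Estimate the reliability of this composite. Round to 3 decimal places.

0.805

Var(C) = 3² + 1 + 3² + 2·[3·0.64 + 9·0.51 + 3·0.47] = 19 + 15.84 = 34.84.
Because errors are independent across components, Cov(Tᵢ,Tⱼ) = Cov(Xᵢ,Xⱼ); the off-diagonal part of the true-score variance is the same as above.
True-score variance = [3²·0.59 + 0.87 + 3²·0.67] + 15.84 = 12.21 + 15.84 = 28.05.
Reliability = 28.05 / 34.84 = 0.805.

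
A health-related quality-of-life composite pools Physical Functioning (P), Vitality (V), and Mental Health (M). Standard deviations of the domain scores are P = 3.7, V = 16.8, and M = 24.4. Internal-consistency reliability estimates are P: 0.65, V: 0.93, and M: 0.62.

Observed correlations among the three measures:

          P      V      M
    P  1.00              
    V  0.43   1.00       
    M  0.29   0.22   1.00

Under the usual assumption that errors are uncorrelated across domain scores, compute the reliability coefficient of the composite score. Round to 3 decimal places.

0.787

Var(P+V+M) = 3.7² + 16.8² + 24.4² + 2·[3.7·16.8·0.43 + 3.7·24.4·0.29 + 16.8·24.4·0.22] = 891.29 + 286.185 = 1177.47.
With uncorrelated errors the cross-covariances are all true-score covariance, so they carry over unchanged; only the diagonal terms shrink to ρᵢσᵢ².
True-score variance = [3.7²·0.65 + 16.8²·0.93 + 24.4²·0.62] + 286.185 = 640.505 + 286.185 = 926.69.
Reliability = 926.69 / 1177.47 = 0.787.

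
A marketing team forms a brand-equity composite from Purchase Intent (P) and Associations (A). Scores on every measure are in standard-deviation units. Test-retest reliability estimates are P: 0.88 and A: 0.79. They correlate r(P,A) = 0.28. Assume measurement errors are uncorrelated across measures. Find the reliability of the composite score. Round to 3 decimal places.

Var(P+A) = 2 + 2·[0.28] = 2 + 0.56 = 2.56.
With uncorrelated errors the cross-covariances are all true-score covariance, so they carry over unchanged; only the diagonal terms shrink to ρᵢσᵢ².
True-score variance = [0.88 + 0.79] + 0.56 = 1.67 + 0.56 = 2.23.
Reliability = 2.23 / 2.56 = 0.871.

0.871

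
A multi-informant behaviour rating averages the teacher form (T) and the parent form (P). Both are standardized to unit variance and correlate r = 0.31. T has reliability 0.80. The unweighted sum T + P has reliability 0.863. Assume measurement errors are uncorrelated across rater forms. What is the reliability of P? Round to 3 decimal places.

Var(T+P) = 2 + 2·0.31 = 2.620.
True-score variance = ρ_T + ρ_P + 2·0.31, so 0.863 = (0.80 + ρ_P + 0.62) / 2.620.
ρ_P = 0.863·2.620 − 0.80 − 0.62 = 0.841.

0.841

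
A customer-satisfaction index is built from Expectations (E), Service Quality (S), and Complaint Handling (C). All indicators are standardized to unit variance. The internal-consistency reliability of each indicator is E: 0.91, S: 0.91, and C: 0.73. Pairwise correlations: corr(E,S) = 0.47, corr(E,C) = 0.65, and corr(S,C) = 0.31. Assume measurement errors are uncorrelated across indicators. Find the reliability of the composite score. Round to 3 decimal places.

Var(E+S+C) = 3 + 2·[0.47 + 0.65 + 0.31] = 3 + 2.86 = 5.86.
With uncorrelated errors the cross-covariances are all true-score covariance, so they carry over unchanged; only the diagonal terms shrink to ρᵢσᵢ².
True-score variance = [0.91 + 0.91 + 0.73] + 2.86 = 2.55 + 2.86 = 5.41.
Reliability = 5.41 / 5.86 = 0.923.

0.923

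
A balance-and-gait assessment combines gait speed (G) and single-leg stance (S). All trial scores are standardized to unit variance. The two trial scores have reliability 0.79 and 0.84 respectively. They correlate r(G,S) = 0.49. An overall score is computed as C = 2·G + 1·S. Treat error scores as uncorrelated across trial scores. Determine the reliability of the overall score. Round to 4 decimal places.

0.8563

Var(C) = 2² + 1 + 2·[2·0.49] = 5 + 1.96 = 6.96.
Because errors are independent across components, Cov(Tᵢ,Tⱼ) = Cov(Xᵢ,Xⱼ); the off-diagonal part of the true-score variance is the same as above.
True-score variance = [2²·0.79 + 0.84] + 1.96 = 4 + 1.96 = 5.96.
Reliability = 5.96 / 6.96 = 0.8563.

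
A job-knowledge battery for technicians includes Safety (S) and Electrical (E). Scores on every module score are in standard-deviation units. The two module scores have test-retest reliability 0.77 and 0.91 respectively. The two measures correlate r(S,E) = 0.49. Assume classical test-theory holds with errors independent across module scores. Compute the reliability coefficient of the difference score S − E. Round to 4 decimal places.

0.6863

Var(S−E) = 1 + 1 − 2·0.49 = 2 − 0.98 = 1.02.
With uncorrelated errors the cross-covariances are all true-score covariance, so they carry over unchanged; only the diagonal terms shrink to ρᵢσᵢ².
True-score variance = [0.77 + 0.91] − 0.98 = 1.68 − 0.98 = 0.7.
Reliability = 0.7 / 1.02 = 0.6863.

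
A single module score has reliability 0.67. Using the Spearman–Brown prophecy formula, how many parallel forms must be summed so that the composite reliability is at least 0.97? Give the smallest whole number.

16

k ≥ ρ*(1−ρ₁)/(ρ₁(1−ρ*)) = 0.97·0.33 / (0.67·0.03) = 15.925.
Smallest integer k = 16.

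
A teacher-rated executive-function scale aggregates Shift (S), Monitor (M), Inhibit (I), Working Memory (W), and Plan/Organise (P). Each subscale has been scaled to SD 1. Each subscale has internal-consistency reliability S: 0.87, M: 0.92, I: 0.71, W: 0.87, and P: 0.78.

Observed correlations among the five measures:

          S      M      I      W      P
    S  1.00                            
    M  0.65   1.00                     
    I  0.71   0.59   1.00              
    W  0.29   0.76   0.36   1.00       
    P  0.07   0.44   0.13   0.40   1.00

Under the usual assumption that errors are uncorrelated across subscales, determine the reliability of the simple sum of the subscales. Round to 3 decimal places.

Var(S+M+I+W+P) = 5 + 2·[0.65 + 0.71 + 0.29 + 0.07 + 0.59 + 0.76 + 0.44 + 0.36 + 0.13 + 0.40] = 5 + 8.8 = 13.8.
Under uncorrelated errors the observed covariances equal the true-score covariances, so only the own-variance terms attenuate.
True-score variance = [0.87 + 0.92 + 0.71 + 0.87 + 0.78] + 8.8 = 4.15 + 8.8 = 12.95.
Reliability = 12.95 / 13.8 = 0.938.

0.938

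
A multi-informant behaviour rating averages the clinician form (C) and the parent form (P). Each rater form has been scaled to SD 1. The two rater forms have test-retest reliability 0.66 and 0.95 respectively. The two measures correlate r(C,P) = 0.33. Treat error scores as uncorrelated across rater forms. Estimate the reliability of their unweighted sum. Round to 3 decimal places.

0.853

Var(C+P) = 2 + 2·[0.33] = 2 + 0.66 = 2.66.
With uncorrelated errors the cross-covariances are all true-score covariance, so they carry over unchanged; only the diagonal terms shrink to ρᵢσᵢ².
True-score variance = [0.66 + 0.95] + 0.66 = 1.61 + 0.66 = 2.27.
Reliability = 2.27 / 2.66 = 0.853.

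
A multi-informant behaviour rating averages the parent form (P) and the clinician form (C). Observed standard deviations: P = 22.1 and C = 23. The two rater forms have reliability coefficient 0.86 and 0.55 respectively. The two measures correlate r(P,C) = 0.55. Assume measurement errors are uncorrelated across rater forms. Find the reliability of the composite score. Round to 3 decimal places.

0.806

Var(P+C) = 22.1² + 23² + 2·[22.1·23·0.55] = 1017.41 + 559.13 = 1576.54.
Under uncorrelated errors the observed covariances equal the true-score covariances, so only the own-variance terms attenuate.
True-score variance = [22.1²·0.86 + 23²·0.55] + 559.13 = 710.983 + 559.13 = 1270.11.
Reliability = 1270.11 / 1576.54 = 0.806.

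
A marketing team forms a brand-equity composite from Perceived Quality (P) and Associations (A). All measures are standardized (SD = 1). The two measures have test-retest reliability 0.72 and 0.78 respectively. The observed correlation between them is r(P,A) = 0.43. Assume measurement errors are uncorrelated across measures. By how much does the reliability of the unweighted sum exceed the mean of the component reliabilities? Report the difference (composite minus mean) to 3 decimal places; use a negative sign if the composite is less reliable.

0.075

Var(sum) = 2 + 0.86 = 2.86; true-score variance = 1.5 + 0.86 = 2.36; composite reliability = 0.8252.
Mean component reliability = 0.7500.
Difference = 0.8252 − 0.7500 = 0.075.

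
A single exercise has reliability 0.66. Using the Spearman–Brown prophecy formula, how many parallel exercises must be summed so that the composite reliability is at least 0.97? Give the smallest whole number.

k ≥ ρ*(1−ρ₁)/(ρ₁(1−ρ*)) = 0.97·0.34 / (0.66·0.03) = 16.657.
Smallest integer k = 17.

17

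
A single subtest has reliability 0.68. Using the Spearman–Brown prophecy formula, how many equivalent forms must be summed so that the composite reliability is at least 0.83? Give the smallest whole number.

k ≥ ρ*(1−ρ₁)/(ρ₁(1−ρ*)) = 0.83·0.32 / (0.68·0.17) = 2.298.
Smallest integer k = 3.

3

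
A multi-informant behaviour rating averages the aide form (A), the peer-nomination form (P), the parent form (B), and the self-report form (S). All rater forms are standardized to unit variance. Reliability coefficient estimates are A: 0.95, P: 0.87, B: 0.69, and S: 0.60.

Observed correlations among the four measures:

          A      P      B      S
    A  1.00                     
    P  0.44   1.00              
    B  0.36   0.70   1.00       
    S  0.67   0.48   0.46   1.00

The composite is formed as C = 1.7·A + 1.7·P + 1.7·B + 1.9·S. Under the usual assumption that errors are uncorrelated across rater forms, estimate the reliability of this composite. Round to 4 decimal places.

Var(C) = 1.7² + 1.7² + 1.7² + 1.9² + 2·[2.89·0.44 + 2.89·0.36 + 3.23·0.67 + 2.89·0.70 + 3.23·0.48 + 3.23·0.46] = 12.28 + 19.0706 = 31.3506.
Because errors are independent across components, Cov(Tᵢ,Tⱼ) = Cov(Xᵢ,Xⱼ); the off-diagonal part of the true-score variance is the same as above.
True-score variance = [1.7²·0.95 + 1.7²·0.87 + 1.7²·0.69 + 1.9²·0.60] + 19.0706 = 9.4199 + 19.0706 = 28.4905.
Reliability = 28.4905 / 31.3506 = 0.9088.

0.9088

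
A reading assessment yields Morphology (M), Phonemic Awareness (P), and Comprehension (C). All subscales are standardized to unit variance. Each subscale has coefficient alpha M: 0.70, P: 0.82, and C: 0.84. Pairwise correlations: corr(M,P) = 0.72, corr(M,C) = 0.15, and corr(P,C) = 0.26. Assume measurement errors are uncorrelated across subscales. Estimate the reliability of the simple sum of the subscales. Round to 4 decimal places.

Var(M+P+C) = 3 + 2·[0.72 + 0.15 + 0.26] = 3 + 2.26 = 5.26.
Because errors are independent across components, Cov(Tᵢ,Tⱼ) = Cov(Xᵢ,Xⱼ); the off-diagonal part of the true-score variance is the same as above.
True-score variance = [0.70 + 0.82 + 0.84] + 2.26 = 2.36 + 2.26 = 4.62.
Reliability = 4.62 / 5.26 = 0.8783.

0.8783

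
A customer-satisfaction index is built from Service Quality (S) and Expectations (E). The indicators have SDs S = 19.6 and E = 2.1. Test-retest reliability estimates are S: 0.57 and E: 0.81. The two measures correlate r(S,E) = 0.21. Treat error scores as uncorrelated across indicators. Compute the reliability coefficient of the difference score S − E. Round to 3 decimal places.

Var(S−E) = 19.6² + 2.1² − 2·19.6·2.1·0.21 = 388.57 − 17.2872 = 371.283.
With uncorrelated errors the cross-covariances are all true-score covariance, so they carry over unchanged; only the diagonal terms shrink to ρᵢσᵢ².
True-score variance = [19.6²·0.57 + 2.1²·0.81] − 17.2872 = 222.543 − 17.2872 = 205.256.
Reliability = 205.256 / 371.283 = 0.553.

0.553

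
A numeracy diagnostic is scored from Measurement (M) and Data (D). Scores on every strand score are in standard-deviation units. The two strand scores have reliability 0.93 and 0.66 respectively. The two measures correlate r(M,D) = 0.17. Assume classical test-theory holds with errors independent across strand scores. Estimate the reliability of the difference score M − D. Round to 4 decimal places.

Var(M−D) = 1 + 1 − 2·0.17 = 2 − 0.34 = 1.66.
With uncorrelated errors the cross-covariances are all true-score covariance, so they carry over unchanged; only the diagonal terms shrink to ρᵢσᵢ².
True-score variance = [0.93 + 0.66] − 0.34 = 1.59 − 0.34 = 1.25.
Reliability = 1.25 / 1.66 = 0.7530.

0.7530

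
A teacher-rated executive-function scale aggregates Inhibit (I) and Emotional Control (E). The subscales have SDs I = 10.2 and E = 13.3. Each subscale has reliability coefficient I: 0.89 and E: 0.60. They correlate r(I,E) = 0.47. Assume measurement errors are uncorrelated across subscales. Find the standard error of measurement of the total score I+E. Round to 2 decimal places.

9.07

Var(total) = 280.93 + 127.52 = 408.45.
True-score variance = 198.73 + 127.52 = 326.25, so reliability = 0.7988.
Error variance = 408.45 − 326.25 = 82.2004; SEM = √82.2004 = 9.07.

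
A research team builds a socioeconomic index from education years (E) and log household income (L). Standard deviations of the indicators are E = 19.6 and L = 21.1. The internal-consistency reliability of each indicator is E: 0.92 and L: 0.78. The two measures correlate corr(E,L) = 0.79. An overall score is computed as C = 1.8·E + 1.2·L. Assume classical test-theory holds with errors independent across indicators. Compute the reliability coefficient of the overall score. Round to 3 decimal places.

Var(C) = 1.8²·19.6² + 1.2²·21.1² + 2·[2.16·19.6·21.1·0.79] = 1885.78 + 1411.4 = 3297.18.
Under uncorrelated errors the observed covariances equal the true-score covariances, so only the own-variance terms attenuate.
True-score variance = [1.8²·19.6²·0.92 + 1.2²·21.1²·0.78] + 1411.4 = 1645.16 + 1411.4 = 3056.56.
Reliability = 3056.56 / 3297.18 = 0.927.

0.927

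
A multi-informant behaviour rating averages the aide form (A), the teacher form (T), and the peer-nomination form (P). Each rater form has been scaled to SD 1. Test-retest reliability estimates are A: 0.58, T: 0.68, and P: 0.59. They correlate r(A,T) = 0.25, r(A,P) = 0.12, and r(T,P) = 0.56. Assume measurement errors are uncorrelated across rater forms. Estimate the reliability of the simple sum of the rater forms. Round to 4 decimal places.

Var(A+T+P) = 3 + 2·[0.25 + 0.12 + 0.56] = 3 + 1.86 = 4.86.
With uncorrelated errors the cross-covariances are all true-score covariance, so they carry over unchanged; only the diagonal terms shrink to ρᵢσᵢ².
True-score variance = [0.58 + 0.68 + 0.59] + 1.86 = 1.85 + 1.86 = 3.71.
Reliability = 3.71 / 4.86 = 0.7634.

0.7634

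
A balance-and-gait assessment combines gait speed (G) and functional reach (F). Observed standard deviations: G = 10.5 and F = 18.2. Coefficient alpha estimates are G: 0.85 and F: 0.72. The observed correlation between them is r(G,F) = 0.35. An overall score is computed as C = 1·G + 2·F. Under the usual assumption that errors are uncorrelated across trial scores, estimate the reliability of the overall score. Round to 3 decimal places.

0.772

Var(C) = 10.5² + 2²·18.2² + 2·[2·10.5·18.2·0.35] = 1435.21 + 267.54 = 1702.75.
Because errors are independent across components, Cov(Tᵢ,Tⱼ) = Cov(Xᵢ,Xⱼ); the off-diagonal part of the true-score variance is the same as above.
True-score variance = [10.5²·0.85 + 2²·18.2²·0.72] + 267.54 = 1047.68 + 267.54 = 1315.22.
Reliability = 1315.22 / 1702.75 = 0.772.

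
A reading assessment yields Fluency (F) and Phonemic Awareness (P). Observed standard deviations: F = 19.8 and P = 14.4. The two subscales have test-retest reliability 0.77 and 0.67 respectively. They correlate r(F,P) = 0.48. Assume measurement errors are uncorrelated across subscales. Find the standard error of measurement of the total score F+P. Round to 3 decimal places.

12.594

Var(total) = 599.4 + 273.715 = 873.115.
True-score variance = 440.802 + 273.715 = 714.517, so reliability = 0.8184.
Error variance = 873.115 − 714.517 = 158.598; SEM = √158.598 = 12.594.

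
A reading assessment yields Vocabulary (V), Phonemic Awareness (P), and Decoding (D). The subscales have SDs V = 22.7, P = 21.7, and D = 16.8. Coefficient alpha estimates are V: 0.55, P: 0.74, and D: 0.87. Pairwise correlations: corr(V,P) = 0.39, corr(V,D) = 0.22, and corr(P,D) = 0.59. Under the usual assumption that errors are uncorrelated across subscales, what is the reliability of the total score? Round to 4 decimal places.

Var(V+P+D) = 22.7² + 21.7² + 16.8² + 2·[22.7·21.7·0.39 + 22.7·16.8·0.22 + 21.7·16.8·0.59] = 1268.42 + 982.199 = 2250.62.
Because errors are independent across components, Cov(Tᵢ,Tⱼ) = Cov(Xᵢ,Xⱼ); the off-diagonal part of the true-score variance is the same as above.
True-score variance = [22.7²·0.55 + 21.7²·0.74 + 16.8²·0.87] + 982.199 = 877.417 + 982.199 = 1859.62.
Reliability = 1859.62 / 2250.62 = 0.8263.

0.8263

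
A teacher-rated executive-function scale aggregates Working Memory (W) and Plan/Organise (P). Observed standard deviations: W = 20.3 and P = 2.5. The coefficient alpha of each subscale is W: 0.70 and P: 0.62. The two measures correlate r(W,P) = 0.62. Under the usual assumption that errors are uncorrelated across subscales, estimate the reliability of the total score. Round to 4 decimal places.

0.7382

Var(W+P) = 20.3² + 2.5² + 2·[20.3·2.5·0.62] = 418.34 + 62.93 = 481.27.
Because errors are independent across components, Cov(Tᵢ,Tⱼ) = Cov(Xᵢ,Xⱼ); the off-diagonal part of the true-score variance is the same as above.
True-score variance = [20.3²·0.70 + 2.5²·0.62] + 62.93 = 292.338 + 62.93 = 355.268.
Reliability = 355.268 / 481.27 = 0.7382.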